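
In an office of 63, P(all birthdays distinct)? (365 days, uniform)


P(all different) = Π(365-i)/365 for i=0..62
= (365/365)×(364/365)×...×(303/365)
= 0.003396

P ≈ 0.0034 ≈ 0.34%


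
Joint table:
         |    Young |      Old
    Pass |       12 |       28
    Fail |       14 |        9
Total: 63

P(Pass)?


P(Pass) = (12+28)/63 = 40/63

P(Pass) = 40/63 ≈ 63.49%


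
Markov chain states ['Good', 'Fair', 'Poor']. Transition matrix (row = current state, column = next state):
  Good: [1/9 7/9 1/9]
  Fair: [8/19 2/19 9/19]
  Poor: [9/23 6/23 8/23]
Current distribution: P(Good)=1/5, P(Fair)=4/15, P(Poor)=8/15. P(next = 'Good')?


P(next=Good) = Σᵢ P(now=i)×P(i→Good)
= 1/5×1/9 + 4/15×8/19 + 8/15×9/23
= 1/45 + 32/285 + 24/115 = 6749/19665

P = 6749/19665 ≈ 0.3432


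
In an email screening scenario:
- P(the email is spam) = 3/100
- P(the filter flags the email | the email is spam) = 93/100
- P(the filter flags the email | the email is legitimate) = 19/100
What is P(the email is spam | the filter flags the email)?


Using Bayes' theorem:
P(A|B) = P(B|A)·P(A) / P(B)

P(the filter flags the email) = 93/100 × 3/100 + 19/100 × 97/100
= 279/10000 + 1843/10000 = 1061/5000

P(the email is spam|the filter flags the email) = (279/10000) / (1061/5000) = 279/2122

P(the email is spam|the filter flags the email) = 279/2122 ≈ 13.15%


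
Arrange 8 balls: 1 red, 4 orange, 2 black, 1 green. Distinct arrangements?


8!/(1!×4!×2!×1!) = 840

840


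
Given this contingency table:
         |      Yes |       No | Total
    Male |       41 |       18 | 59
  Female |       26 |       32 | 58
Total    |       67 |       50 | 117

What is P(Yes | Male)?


P(Yes | Male) = 41/(41+18) = 41/59

P(Yes|Male) = 41/59 ≈ 69.49%


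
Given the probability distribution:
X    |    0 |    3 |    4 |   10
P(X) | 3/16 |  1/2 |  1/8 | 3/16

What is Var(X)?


E[X] = 31/8
E[X²] = 101/4
Var(X) = E[X²] - (E[X])² = 101/4 - 961/64 = 655/64

Var(X) = 655/64 ≈ 10.2344


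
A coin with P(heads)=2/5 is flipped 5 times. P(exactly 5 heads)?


Binomial: P(X=5) = C(5,5)×p^5×(1-p)^0
= 1 × 32/3125 × 1 = 32/3125

P(X=5) = 32/3125 ≈ 1.02%


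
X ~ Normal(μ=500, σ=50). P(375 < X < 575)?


z₁=(375-500)/50=-2.5, z₂=(575-500)/50=1.5
P = Φ(1.5) - Φ(-2.5) = 0.933193 - 0.006210 = 0.926983 ≈ 0.9270

P(375 < X < 575) ≈ 0.9270


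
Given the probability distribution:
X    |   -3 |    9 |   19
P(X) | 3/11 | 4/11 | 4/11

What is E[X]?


E[X] = Σ x·P(X=x)
= (-3)×(3/11) + (9)×(4/11) + (19)×(4/11)
= 103/11

E[X] = 103/11


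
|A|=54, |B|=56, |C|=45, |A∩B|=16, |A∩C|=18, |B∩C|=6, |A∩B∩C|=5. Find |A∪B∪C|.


|A∪B∪C| = 54+56+45-16-18-6+5 = 120

|A∪B∪C| = 120


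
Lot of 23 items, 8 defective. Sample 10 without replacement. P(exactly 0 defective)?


Hypergeometric: C(8,0)×C(15,10)/C(23,10)
= 1×3003/1144066 = 39/14858

P(X=0) = 39/14858 ≈ 0.26%


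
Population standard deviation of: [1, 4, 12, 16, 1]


Mean = 34/5
  (1-34/5)²=841/25
  (4-34/5)²=196/25
  (12-34/5)²=676/25
  (16-34/5)²=2116/25
  (1-34/5)²=841/25
Σ(x-μ)² = 934/5
σ² = (934/5)/5 = 934/25

σ = √(934/25) ≈ 6.1123


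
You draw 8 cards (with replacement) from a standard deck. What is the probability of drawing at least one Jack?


P(not a Jack) = 48/52 = 12/13
P(none in 8 draws) = (12/13)^8 = 429981696/815730721
P(≥1 Jack) = 1 - 429981696/815730721 = 385749025/815730721

P = 385749025/815730721 ≈ 47.29%


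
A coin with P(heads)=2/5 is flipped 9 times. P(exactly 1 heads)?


Binomial: P(X=1) = C(9,1)×p^1×(1-p)^8
= 9 × 2/5 × 6561/390625 = 118098/1953125

P(X=1) = 118098/1953125 ≈ 6.05%


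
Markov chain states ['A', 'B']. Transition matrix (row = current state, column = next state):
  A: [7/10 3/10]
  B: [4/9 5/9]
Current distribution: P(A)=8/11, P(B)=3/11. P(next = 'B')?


P(next=B) = Σᵢ P(now=i)×P(i→B)
= 8/11×3/10 + 3/11×5/9
= 12/55 + 5/33 = 61/165

P = 61/165 ≈ 0.3697


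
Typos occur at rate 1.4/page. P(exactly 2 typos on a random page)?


Poisson(λ=1.4): P(X=2) = e^(-λ)×λ^k/k!
= e^(-1.4) × 1.4^2 / 2!
≈ 0.2465969639 × 1.96 / 2 ≈ 0.241665

P(X=2) ≈ 0.241665 ≈ 24.17%


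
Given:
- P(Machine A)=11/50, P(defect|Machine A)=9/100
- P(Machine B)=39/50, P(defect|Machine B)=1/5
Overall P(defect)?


P(B) = Σ P(B|Aᵢ)×P(Aᵢ)
  9/100×11/50 = 99/5000
  1/5×39/50 = 39/250
Sum = 879/5000

P(defect) = 879/5000 ≈ 17.58%


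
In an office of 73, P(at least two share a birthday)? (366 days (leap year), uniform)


P(all different) = Π(366-i)/366 for i=0..72
= 0.000449
P(match) = 1 - 0.000449 = 0.999551

P ≈ 0.9996 ≈ 99.96%


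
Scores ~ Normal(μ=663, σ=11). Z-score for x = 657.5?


z = (x - μ)/σ = (657.5 - 663)/11 = -0.5

z = -0.5


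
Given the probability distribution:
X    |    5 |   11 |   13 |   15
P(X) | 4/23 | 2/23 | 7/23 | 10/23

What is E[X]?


E[X] = Σ x·P(X=x)
= (5)×(4/23) + (11)×(2/23) + (13)×(7/23) + (15)×(10/23)
= 283/23

E[X] = 283/23


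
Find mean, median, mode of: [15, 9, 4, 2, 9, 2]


Sorted: [2, 2, 4, 9, 9, 15]
Mean = 41/6
Median = 13/2
Freq: {15: 1, 9: 2, 4: 1, 2: 2}
Mode: [2, 9]

Mean=41/6, Median=13/2, Mode=[2, 9]


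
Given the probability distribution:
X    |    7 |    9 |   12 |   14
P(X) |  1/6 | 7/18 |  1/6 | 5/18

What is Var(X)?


E[X] = 95/9
E[X²] = 1063/9
Var(X) = E[X²] - (E[X])² = 1063/9 - 9025/81 = 542/81

Var(X) = 542/81 ≈ 6.6914


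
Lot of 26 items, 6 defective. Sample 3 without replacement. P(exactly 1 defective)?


Hypergeometric: C(6,1)×C(20,2)/C(26,3)
= 6×190/2600 = 57/130

P(X=1) = 57/130 ≈ 43.85%


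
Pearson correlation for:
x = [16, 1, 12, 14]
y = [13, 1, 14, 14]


n=4, Σx=43, Σy=42, Σxy=573, Σx²=597, Σy²=562
r = (4×573 - 43×42)/√((4×597 - 43²)(4×562 - 42²))
= 486/√(539×484) = 486/√260876 ≈ 486/510.7602 ≈ 0.9515

r ≈ 0.9515


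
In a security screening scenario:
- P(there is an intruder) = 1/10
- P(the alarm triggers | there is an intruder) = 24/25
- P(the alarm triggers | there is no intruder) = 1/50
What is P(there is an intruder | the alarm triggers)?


Using Bayes' theorem:
P(A|B) = P(B|A)·P(A) / P(B)

P(the alarm triggers) = 24/25 × 1/10 + 1/50 × 9/10
= 12/125 + 9/500 = 57/500

P(there is an intruder|the alarm triggers) = (12/125) / (57/500) = 16/19

P(there is an intruder|the alarm triggers) = 16/19 ≈ 84.21%


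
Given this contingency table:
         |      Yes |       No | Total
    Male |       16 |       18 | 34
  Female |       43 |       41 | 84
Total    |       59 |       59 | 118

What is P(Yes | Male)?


P(Yes | Male) = 16/(16+18) = 16/34 = 8/17

P(Yes|Male) = 8/17 ≈ 47.06%


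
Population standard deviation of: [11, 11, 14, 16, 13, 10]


Mean = 75/6 = 25/2
  (11-25/2)²=9/4
  (11-25/2)²=9/4
  (14-25/2)²=9/4
  (16-25/2)²=49/4
  (13-25/2)²=1/4
  (10-25/2)²=25/4
Σ(x-μ)² = 51/2
σ² = (51/2)/6 = 17/4

σ = √(17/4) ≈ 2.0616


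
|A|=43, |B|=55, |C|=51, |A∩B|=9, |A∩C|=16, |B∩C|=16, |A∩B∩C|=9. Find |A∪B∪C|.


|A∪B∪C| = 43+55+51-9-16-16+9 = 117

|A∪B∪C| = 117


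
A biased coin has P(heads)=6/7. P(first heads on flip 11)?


Geometric: P(X=11) = (1-p)^(k-1)×p = (1/7)^10×6/7 = 6/1977326743

P(X=11) = 6/1977326743 ≈ 0.00%


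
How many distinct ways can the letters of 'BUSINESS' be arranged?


Letters: 8, freq: {'B': 1, 'U': 1, 'S': 3, 'I': 1, 'N': 1, 'E': 1}
8!/(1!×1!×3!×1!×1!×1!) = 40320/6 = 6720

6720


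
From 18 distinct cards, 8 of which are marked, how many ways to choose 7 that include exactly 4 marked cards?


Choose 4 of the 8 marked cards and 3 of the other 10 cards:
C(8,4)×C(10,3) = 70×120 = 8400

8400


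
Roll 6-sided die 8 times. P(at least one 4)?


P(no 4)^8 = (5/6)^8 = 390625/1679616
P(≥1) = 1 - 390625/1679616 = 1288991/1679616

P = 1288991/1679616 ≈ 76.74%


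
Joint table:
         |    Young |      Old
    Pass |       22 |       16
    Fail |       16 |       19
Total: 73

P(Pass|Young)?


P(Pass|Young) = 22/(22+16) = 22/38 = 11/19

P = 11/19 ≈ 57.89%


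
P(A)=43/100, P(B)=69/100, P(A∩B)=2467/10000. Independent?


P(A)×P(B) = 2967/10000
P(A∩B) = 2467/10000
Not equal → NOT independent

No, not independent


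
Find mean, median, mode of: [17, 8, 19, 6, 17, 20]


Sorted: [6, 8, 17, 17, 19, 20]
Mean = 87/6 = 29/2
Median = 17
Freq: {17: 2, 8: 1, 19: 1, 6: 1, 20: 1}
Mode: [17]

Mean=29/2, Median=17, Mode=17


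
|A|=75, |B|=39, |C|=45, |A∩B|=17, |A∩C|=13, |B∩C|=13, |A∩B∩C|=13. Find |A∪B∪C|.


|A∪B∪C| = 75+39+45-17-13-13+13 = 129

|A∪B∪C| = 129


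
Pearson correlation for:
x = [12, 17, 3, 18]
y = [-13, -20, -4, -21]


n=4, Σx=50, Σy=-58, Σxy=-886, Σx²=766, Σy²=1026
r = (4×(-886) - 50×(-58))/√((4×766 - 50²)(4×1026 - (-58)²))
= -644/√(564×740) = -644/√417360 ≈ -644/646.0341 ≈ -0.9969

r ≈ -0.9969


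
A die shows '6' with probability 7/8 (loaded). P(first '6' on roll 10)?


Geometric: P(X=10) = (1-p)^(k-1)×p = (1/8)^9×7/8 = 7/1073741824

P(X=10) = 7/1073741824 ≈ 0.00%


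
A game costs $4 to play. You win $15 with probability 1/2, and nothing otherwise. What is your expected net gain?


E[gain] = (15-4)×1/2 + (-4)×1/2
= 11/2 - 2 = 7/2

Expected net gain = $7/2 ≈ $3.50


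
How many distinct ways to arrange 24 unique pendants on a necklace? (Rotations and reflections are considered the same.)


Free circular arrangements: rotations and reflections both identified.
(n-1)!/2 = 23!/2 = 25852016738884976640000/2 = 12926008369442488320000

12926008369442488320000


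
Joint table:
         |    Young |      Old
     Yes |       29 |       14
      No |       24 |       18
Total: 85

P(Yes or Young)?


P(Yes∨Young) = P(Yes) + P(Young) - P(Yes∧Young)
= (43 + 53 - 29)/85 = 67/85

P = 67/85 ≈ 78.82%


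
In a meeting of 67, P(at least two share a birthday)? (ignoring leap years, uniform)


P(all different) = Π(365-i)/365 for i=0..66
= 0.001560
P(match) = 1 - 0.001560 = 0.998440

P ≈ 0.9984 ≈ 99.84%


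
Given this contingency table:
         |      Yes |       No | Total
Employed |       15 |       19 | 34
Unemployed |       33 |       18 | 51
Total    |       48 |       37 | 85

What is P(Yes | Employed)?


P(Yes | Employed) = 15/(15+19) = 15/34

P(Yes|Employed) = 15/34 ≈ 44.12%


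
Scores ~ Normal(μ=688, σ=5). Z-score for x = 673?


z = (x - μ)/σ = (673 - 688)/5 = -3.0

z = -3.0


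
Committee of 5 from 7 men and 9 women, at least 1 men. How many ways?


Count by #men:
  1M,4W: C(7,1)×C(9,4)=882
  2M,3W: C(7,2)×C(9,3)=1764
  3M,2W: C(7,3)×C(9,2)=1260
  4M,1W: C(7,4)×C(9,1)=315
  5M,0W: C(7,5)×C(9,0)=21
Total = 4242

4242


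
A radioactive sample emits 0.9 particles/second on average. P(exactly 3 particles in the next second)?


Poisson(λ=0.9): P(X=3) = e^(-λ)×λ^k/k!
= e^(-0.9) × 0.9^3 / 3!
≈ 0.4065696597 × 0.729 / 6 ≈ 0.049398

P(X=3) ≈ 0.049398 ≈ 4.94%


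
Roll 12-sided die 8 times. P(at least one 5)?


P(no 5)^8 = (11/12)^8 = 214358881/429981696
P(≥1) = 1 - 214358881/429981696 = 215622815/429981696

P = 215622815/429981696 ≈ 50.15%


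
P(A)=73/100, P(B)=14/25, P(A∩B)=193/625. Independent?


P(A)×P(B) = 511/1250
P(A∩B) = 193/625
Not equal → NOT independent

No, not independent


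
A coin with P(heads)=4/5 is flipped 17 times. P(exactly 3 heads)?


Binomial: P(X=3) = C(17,3)×p^3×(1-p)^14
= 680 × 64/125 × 1/6103515625 = 8704/152587890625

P(X=3) = 8704/152587890625 ≈ 0.00%


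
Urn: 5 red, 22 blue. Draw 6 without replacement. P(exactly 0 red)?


Hypergeometric: C(5,0)×C(22,6)/C(27,6)
= 1×74613/296010 = 2261/8970

P(X=0) = 2261/8970 ≈ 25.21%


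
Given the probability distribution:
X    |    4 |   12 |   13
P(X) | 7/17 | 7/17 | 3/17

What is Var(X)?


E[X] = 151/17
E[X²] = 1627/17
Var(X) = E[X²] - (E[X])² = 1627/17 - 22801/289 = 4858/289

Var(X) = 4858/289 ≈ 16.8097


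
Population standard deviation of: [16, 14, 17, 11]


Mean = 58/4 = 29/2
  (16-29/2)²=9/4
  (14-29/2)²=1/4
  (17-29/2)²=25/4
  (11-29/2)²=49/4
Σ(x-μ)² = 21
σ² = 21/4

σ = √(21/4) ≈ 2.2913


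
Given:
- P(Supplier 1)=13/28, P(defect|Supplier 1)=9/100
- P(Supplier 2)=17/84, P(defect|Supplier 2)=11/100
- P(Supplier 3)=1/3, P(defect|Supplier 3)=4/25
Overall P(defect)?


P(B) = Σ P(B|Aᵢ)×P(Aᵢ)
  9/100×13/28 = 117/2800
  11/100×17/84 = 187/8400
  4/25×1/3 = 4/75
Sum = 493/4200

P(defect) = 493/4200 ≈ 11.74%


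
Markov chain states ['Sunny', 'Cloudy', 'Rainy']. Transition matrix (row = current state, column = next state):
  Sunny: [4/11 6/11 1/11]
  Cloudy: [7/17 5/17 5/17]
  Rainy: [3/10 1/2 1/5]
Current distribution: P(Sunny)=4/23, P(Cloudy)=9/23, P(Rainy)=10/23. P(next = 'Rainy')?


P(next=Rainy) = Σᵢ P(now=i)×P(i→Rainy)
= 4/23×1/11 + 9/23×5/17 + 10/23×1/5
= 4/253 + 45/391 + 2/23 = 937/4301

P = 937/4301 ≈ 0.2179


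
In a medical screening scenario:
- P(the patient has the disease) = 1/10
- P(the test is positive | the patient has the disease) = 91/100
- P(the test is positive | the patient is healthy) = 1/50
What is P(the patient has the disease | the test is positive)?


Using Bayes' theorem:
P(A|B) = P(B|A)·P(A) / P(B)

P(the test is positive) = 91/100 × 1/10 + 1/50 × 9/10
= 91/1000 + 9/500 = 109/1000

P(the patient has the disease|the test is positive) = (91/1000) / (109/1000) = 91/109

P(the patient has the disease|the test is positive) = 91/109 ≈ 83.49%


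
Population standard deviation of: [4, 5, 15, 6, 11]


Mean = 41/5
  (4-41/5)²=441/25
  (5-41/5)²=256/25
  (15-41/5)²=1156/25
  (6-41/5)²=121/25
  (11-41/5)²=196/25
Σ(x-μ)² = 434/5
σ² = (434/5)/5 = 434/25

σ = √(434/25) ≈ 4.1665


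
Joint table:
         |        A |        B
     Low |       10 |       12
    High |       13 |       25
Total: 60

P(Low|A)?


P(Low|A) = 10/(10+13) = 10/23

P = 10/23 ≈ 43.48%


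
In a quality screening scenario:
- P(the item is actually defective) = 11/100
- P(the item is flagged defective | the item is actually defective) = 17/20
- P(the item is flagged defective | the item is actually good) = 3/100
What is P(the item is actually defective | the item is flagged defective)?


Using Bayes' theorem:
P(A|B) = P(B|A)·P(A) / P(B)

P(the item is flagged defective) = 17/20 × 11/100 + 3/100 × 89/100
= 187/2000 + 267/10000 = 601/5000

P(the item is actually defective|the item is flagged defective) = (187/2000) / (601/5000) = 935/1202

P(the item is actually defective|the item is flagged defective) = 935/1202 ≈ 77.79%


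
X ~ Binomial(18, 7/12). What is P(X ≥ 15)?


P(X ≥ 15) = Σ P(X=i) for i=15..18
P(X=15) = 10088568208628875/554652776685109248
P(X=16) = 14123995492080425/2958148142320582656
P(X=17) = 1163152569936035/1479074071160291328
P(X=18) = 1628413597910449/26623333280885243904
Sum = 79241549162458613/3327916660110655488

P(X ≥ 15) = 79241549162458613/3327916660110655488 ≈ 2.38%


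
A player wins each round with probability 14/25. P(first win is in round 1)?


Geometric: P(X=1) = (1-p)^(k-1)×p = (11/25)^0×14/25 = 14/25

P(X=1) = 14/25 ≈ 56.00%


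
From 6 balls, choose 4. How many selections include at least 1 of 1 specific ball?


Complement: C(6,4) - C(5,4) = 15 - 5 = 10

10


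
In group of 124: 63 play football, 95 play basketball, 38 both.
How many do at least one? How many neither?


|A∪B| = 63+95-38 = 120
Neither = 124-120 = 4

At least one: 120; Neither: 4


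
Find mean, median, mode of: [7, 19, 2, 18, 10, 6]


Sorted: [2, 6, 7, 10, 18, 19]
Mean = 62/6 = 31/3
Median = 17/2
Freq: {7: 1, 19: 1, 2: 1, 18: 1, 10: 1, 6: 1}
Mode: No mode

Mean=31/3, Median=17/2, Mode=No mode


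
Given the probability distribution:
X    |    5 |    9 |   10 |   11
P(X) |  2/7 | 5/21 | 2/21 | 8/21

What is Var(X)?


E[X] = 61/7
E[X²] = 1723/21
Var(X) = E[X²] - (E[X])² = 1723/21 - 3721/49 = 898/147

Var(X) = 898/147 ≈ 6.1088


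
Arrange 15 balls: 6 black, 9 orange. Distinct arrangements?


15!/(6!×9!) = 5005

5005


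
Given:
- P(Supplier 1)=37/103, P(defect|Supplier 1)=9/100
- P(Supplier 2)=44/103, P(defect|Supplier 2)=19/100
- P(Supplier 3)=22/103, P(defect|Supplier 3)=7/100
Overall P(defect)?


P(B) = Σ P(B|Aᵢ)×P(Aᵢ)
  9/100×37/103 = 333/10300
  19/100×44/103 = 209/2575
  7/100×22/103 = 77/5150
Sum = 1323/10300

P(defect) = 1323/10300 ≈ 12.84%


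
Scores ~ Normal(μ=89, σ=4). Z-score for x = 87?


z = (x - μ)/σ = (87 - 89)/4 = -0.5

z = -0.5


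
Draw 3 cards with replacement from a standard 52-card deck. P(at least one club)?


P(not a club) = 39/52 = 3/4
P(none in 3 draws) = (3/4)^3 = 27/64
P(≥1 club) = 1 - 27/64 = 37/64

P = 37/64 ≈ 57.81%


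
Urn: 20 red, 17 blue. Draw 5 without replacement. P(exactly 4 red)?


Hypergeometric: C(20,4)×C(17,1)/C(37,5)
= 4845×17/435897 = 1615/8547

P(X=4) = 1615/8547 ≈ 18.90%


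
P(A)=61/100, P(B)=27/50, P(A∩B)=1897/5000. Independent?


P(A)×P(B) = 1647/5000
P(A∩B) = 1897/5000
Not equal → NOT independent

No, not independent


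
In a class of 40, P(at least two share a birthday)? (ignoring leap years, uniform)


P(all different) = Π(365-i)/365 for i=0..39
= 0.108768
P(match) = 1 - 0.108768 = 0.891232

P ≈ 0.8912 ≈ 89.12%


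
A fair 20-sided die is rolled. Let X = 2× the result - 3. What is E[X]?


E[die] = (1+20)/2 = 21/2
E[X] = 2×21/2 - 3 = 18

E[X] = 18


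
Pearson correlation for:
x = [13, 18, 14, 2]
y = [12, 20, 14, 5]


n=4, Σx=47, Σy=51, Σxy=722, Σx²=693, Σy²=765
r = (4×722 - 47×51)/√((4×693 - 47²)(4×765 - 51²))
= 491/√(563×459) = 491/√258417 ≈ 491/508.3473 ≈ 0.9659

r ≈ 0.9659


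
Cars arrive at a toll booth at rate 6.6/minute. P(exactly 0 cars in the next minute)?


Poisson(λ=6.6): P(X=0) = e^(-λ)×λ^k/k!
= e^(-6.6) × 6.6^0 / 0!
≈ 0.001360368038 × 1 / 1 ≈ 0.001360

P(X=0) ≈ 0.001360 ≈ 0.14%


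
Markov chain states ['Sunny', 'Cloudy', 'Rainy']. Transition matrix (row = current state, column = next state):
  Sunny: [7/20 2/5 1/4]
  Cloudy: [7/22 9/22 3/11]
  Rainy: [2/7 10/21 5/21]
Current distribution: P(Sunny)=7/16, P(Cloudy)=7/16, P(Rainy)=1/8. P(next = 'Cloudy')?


P(next=Cloudy) = Σᵢ P(now=i)×P(i→Cloudy)
= 7/16×2/5 + 7/16×9/22 + 1/8×10/21
= 7/40 + 63/352 + 5/84 = 15283/36960

P = 15283/36960 ≈ 0.4135


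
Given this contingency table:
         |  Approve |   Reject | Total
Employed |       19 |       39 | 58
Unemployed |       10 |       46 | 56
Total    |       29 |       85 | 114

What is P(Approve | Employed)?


P(Approve | Employed) = 19/(19+39) = 19/58

P(Approve|Employed) = 19/58 ≈ 32.76%


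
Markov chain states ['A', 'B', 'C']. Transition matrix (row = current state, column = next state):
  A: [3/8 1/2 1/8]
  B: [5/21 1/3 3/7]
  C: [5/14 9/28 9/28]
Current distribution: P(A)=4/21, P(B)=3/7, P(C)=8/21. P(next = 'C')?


P(next=C) = Σᵢ P(now=i)×P(i→C)
= 4/21×1/8 + 3/7×3/7 + 8/21×9/28
= 1/42 + 9/49 + 6/49 = 97/294

P = 97/294 ≈ 0.3299


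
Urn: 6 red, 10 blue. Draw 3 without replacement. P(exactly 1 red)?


Hypergeometric: C(6,1)×C(10,2)/C(16,3)
= 6×45/560 = 27/56

P(X=1) = 27/56 ≈ 48.21%


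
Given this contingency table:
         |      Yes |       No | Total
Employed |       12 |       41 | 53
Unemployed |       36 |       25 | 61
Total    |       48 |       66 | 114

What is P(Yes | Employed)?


P(Yes | Employed) = 12/(12+41) = 12/53

P(Yes|Employed) = 12/53 ≈ 22.64%


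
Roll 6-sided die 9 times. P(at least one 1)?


P(no 1)^9 = (5/6)^9 = 1953125/10077696
P(≥1) = 1 - 1953125/10077696 = 8124571/10077696

P = 8124571/10077696 ≈ 80.62%


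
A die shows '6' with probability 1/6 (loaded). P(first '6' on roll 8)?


Geometric: P(X=8) = (1-p)^(k-1)×p = (5/6)^7×1/6 = 78125/1679616

P(X=8) = 78125/1679616 ≈ 4.65%


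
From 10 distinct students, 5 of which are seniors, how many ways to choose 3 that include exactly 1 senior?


Choose 1 of the 5 seniors and 2 of the other 5 students:
C(5,1)×C(5,2) = 5×10 = 50

50


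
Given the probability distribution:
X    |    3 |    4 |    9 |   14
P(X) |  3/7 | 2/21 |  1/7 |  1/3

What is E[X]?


E[X] = Σ x·P(X=x)
= (3)×(3/7) + (4)×(2/21) + (9)×(1/7) + (14)×(1/3)
= 160/21

E[X] = 160/21


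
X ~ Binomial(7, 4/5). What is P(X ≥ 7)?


P(X ≥ 7) = Σ P(X=i) for i=7..7
P(X=7) = 16384/78125
Sum = 16384/78125

P(X ≥ 7) = 16384/78125 ≈ 20.97%


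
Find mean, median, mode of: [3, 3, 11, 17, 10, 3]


Sorted: [3, 3, 3, 10, 11, 17]
Mean = 47/6
Median = 13/2
Freq: {3: 3, 11: 1, 17: 1, 10: 1}
Mode: [3]

Mean=47/6, Median=13/2, Mode=3


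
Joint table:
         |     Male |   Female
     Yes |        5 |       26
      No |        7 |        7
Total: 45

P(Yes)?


P(Yes) = (5+26)/45 = 31/45

P(Yes) = 31/45 ≈ 68.89%


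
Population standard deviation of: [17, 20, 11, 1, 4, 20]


Mean = 73/6
  (17-73/6)²=841/36
  (20-73/6)²=2209/36
  (11-73/6)²=49/36
  (1-73/6)²=4489/36
  (4-73/6)²=2401/36
  (20-73/6)²=2209/36
Σ(x-μ)² = 2033/6
σ² = (2033/6)/6 = 2033/36

σ = √(2033/36) ≈ 7.5148


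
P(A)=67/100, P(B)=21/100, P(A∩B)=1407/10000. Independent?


P(A)×P(B) = 1407/10000
P(A∩B) = 1407/10000
Equal ✓ → Independent

Yes, independent


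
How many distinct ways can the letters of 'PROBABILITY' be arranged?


Letters: 11, freq: {'P': 1, 'R': 1, 'O': 1, 'B': 2, 'A': 1, 'I': 2, 'L': 1, 'T': 1, 'Y': 1}
11!/(1!×1!×1!×2!×1!×2!×1!×1!×1!) = 39916800/4 = 9979200

9979200


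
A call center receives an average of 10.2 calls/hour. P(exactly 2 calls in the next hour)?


Poisson(λ=10.2): P(X=2) = e^(-λ)×λ^k/k!
= e^(-10.2) × 10.2^2 / 2!
≈ 3.717031868e-05 × 104.04 / 2 ≈ 0.001934

P(X=2) ≈ 0.001934 ≈ 0.19%


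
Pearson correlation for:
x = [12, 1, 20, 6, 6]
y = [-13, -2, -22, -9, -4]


n=5, Σx=45, Σy=-50, Σxy=-676, Σx²=617, Σy²=754
r = (5×(-676) - 45×(-50))/√((5×617 - 45²)(5×754 - (-50)²))
= -1130/√(1060×1270) = -1130/√1346200 ≈ -1130/1160.2586 ≈ -0.9739

r ≈ -0.9739


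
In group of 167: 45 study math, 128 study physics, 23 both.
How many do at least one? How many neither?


|A∪B| = 45+128-23 = 150
Neither = 167-150 = 17

At least one: 150; Neither: 17


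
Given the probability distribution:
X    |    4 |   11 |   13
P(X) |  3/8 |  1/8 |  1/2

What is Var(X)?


E[X] = 75/8
E[X²] = 845/8
Var(X) = E[X²] - (E[X])² = 845/8 - 5625/64 = 1135/64

Var(X) = 1135/64 ≈ 17.7344


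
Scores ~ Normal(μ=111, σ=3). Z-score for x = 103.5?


z = (x - μ)/σ = (103.5 - 111)/3 = -2.5

z = -2.5


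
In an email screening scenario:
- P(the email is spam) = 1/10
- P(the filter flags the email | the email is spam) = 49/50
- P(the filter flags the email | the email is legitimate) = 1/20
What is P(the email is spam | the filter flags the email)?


Using Bayes' theorem:
P(A|B) = P(B|A)·P(A) / P(B)

P(the filter flags the email) = 49/50 × 1/10 + 1/20 × 9/10
= 49/500 + 9/200 = 143/1000

P(the email is spam|the filter flags the email) = (49/500) / (143/1000) = 98/143

P(the email is spam|the filter flags the email) = 98/143 ≈ 68.53%


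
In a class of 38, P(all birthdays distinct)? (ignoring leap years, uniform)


P(all different) = Π(365-i)/365 for i=0..37
= (365/365)×(364/365)×...×(328/365)
= 0.135932

P ≈ 0.1359 ≈ 13.59%


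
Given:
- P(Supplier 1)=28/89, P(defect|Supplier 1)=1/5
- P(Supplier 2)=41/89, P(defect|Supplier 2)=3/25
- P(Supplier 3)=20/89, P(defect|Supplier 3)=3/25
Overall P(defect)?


P(B) = Σ P(B|Aᵢ)×P(Aᵢ)
  1/5×28/89 = 28/445
  3/25×41/89 = 123/2225
  3/25×20/89 = 12/445
Sum = 323/2225

P(defect) = 323/2225 ≈ 14.52%


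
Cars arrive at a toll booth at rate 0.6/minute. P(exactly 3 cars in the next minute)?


Poisson(λ=0.6): P(X=3) = e^(-λ)×λ^k/k!
= e^(-0.6) × 0.6^3 / 3!
≈ 0.5488116361 × 0.216 / 6 ≈ 0.019757

P(X=3) ≈ 0.019757 ≈ 1.98%


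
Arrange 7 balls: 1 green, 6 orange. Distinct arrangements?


7!/(1!×6!) = 7

7


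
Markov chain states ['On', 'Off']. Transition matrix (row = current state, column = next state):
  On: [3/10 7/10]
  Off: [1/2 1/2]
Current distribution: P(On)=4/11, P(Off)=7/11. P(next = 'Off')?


P(next=Off) = Σᵢ P(now=i)×P(i→Off)
= 4/11×7/10 + 7/11×1/2
= 14/55 + 7/22 = 63/110

P = 63/110 ≈ 0.5727


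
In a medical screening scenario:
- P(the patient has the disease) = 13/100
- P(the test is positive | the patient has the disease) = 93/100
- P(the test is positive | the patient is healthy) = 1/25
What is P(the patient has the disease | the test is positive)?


Using Bayes' theorem:
P(A|B) = P(B|A)·P(A) / P(B)

P(the test is positive) = 93/100 × 13/100 + 1/25 × 87/100
= 1209/10000 + 87/2500 = 1557/10000

P(the patient has the disease|the test is positive) = (1209/10000) / (1557/10000) = 403/519

P(the patient has the disease|the test is positive) = 403/519 ≈ 77.65%


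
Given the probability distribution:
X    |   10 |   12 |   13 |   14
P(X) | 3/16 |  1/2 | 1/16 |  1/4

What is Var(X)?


E[X] = 195/16
E[X²] = 2405/16
Var(X) = E[X²] - (E[X])² = 2405/16 - 38025/256 = 455/256

Var(X) = 455/256 ≈ 1.7773


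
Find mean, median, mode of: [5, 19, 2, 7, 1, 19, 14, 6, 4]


Sorted: [1, 2, 4, 5, 6, 7, 14, 19, 19]
Mean = 77/9
Median = 6
Freq: {5: 1, 19: 2, 2: 1, 7: 1, 1: 1, 14: 1, 6: 1, 4: 1}
Mode: [19]

Mean=77/9, Median=6, Mode=19


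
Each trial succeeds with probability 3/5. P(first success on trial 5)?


Geometric: P(X=5) = (1-p)^(k-1)×p = (2/5)^4×3/5 = 48/3125

P(X=5) = 48/3125 ≈ 1.54%


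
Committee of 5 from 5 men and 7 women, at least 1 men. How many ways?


Count by #men:
  1M,4W: C(5,1)×C(7,4)=175
  2M,3W: C(5,2)×C(7,3)=350
  3M,2W: C(5,3)×C(7,2)=210
  4M,1W: C(5,4)×C(7,1)=35
  5M,0W: C(5,5)×C(7,0)=1
Total = 771

771


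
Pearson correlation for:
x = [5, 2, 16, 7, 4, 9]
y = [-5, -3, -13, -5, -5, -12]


n=6, Σx=43, Σy=-43, Σxy=-402, Σx²=431, Σy²=397
r = (6×(-402) - 43×(-43))/√((6×431 - 43²)(6×397 - (-43)²))
= -563/√(737×533) = -563/√392821 ≈ -563/626.7543 ≈ -0.8983

r ≈ -0.8983


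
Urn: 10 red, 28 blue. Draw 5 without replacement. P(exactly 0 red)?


Hypergeometric: C(10,0)×C(28,5)/C(38,5)
= 1×98280/501942 = 2340/11951

P(X=0) = 2340/11951 ≈ 19.58%


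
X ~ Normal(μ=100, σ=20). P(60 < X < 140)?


z₁=(60-100)/20=-2.0, z₂=(140-100)/20=2.0
P = Φ(2.0) - Φ(-2.0) = 0.977250 - 0.022750 = 0.954500 ≈ 0.9545

P(60 < X < 140) ≈ 0.9545


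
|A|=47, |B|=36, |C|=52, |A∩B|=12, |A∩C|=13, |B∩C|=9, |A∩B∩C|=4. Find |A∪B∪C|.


|A∪B∪C| = 47+36+52-12-13-9+4 = 105

|A∪B∪C| = 105


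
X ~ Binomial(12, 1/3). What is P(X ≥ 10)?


P(X ≥ 10) = Σ P(X=i) for i=10..12
P(X=10) = 88/177147
P(X=11) = 8/177147
P(X=12) = 1/531441
Sum = 289/531441

P(X ≥ 10) = 289/531441 ≈ 0.05%


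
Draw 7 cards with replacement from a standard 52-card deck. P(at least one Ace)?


P(not a Ace) = 48/52 = 12/13
P(none in 7 draws) = (12/13)^7 = 35831808/62748517
P(≥1 Ace) = 1 - 35831808/62748517 = 26916709/62748517

P = 26916709/62748517 ≈ 42.90%


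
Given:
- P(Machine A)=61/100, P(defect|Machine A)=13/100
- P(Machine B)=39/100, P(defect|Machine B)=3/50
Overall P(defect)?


P(B) = Σ P(B|Aᵢ)×P(Aᵢ)
  13/100×61/100 = 793/10000
  3/50×39/100 = 117/5000
Sum = 1027/10000

P(defect) = 1027/10000 ≈ 10.27%


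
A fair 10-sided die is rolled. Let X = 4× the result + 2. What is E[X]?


E[die] = (1+10)/2 = 11/2
E[X] = 4×11/2 + 2 = 24

E[X] = 24


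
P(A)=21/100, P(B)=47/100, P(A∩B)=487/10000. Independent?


P(A)×P(B) = 987/10000
P(A∩B) = 487/10000
Not equal → NOT independent

No, not independent


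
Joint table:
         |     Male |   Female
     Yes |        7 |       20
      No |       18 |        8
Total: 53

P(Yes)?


P(Yes) = (7+20)/53 = 27/53

P(Yes) = 27/53 ≈ 50.94%


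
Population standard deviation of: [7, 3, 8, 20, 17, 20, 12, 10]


Mean = 97/8
  (7-97/8)²=1681/64
  (3-97/8)²=5329/64
  (8-97/8)²=1089/64
  (20-97/8)²=3969/64
  (17-97/8)²=1521/64
  (20-97/8)²=3969/64
  (12-97/8)²=1/64
  (10-97/8)²=289/64
Σ(x-μ)² = 2231/8
σ² = (2231/8)/8 = 2231/64

σ = √(2231/64) ≈ 5.9042


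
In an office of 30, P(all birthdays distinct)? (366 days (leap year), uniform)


P(all different) = Π(366-i)/366 for i=0..29
= (366/366)×(365/366)×...×(337/366)
= 0.294697

P ≈ 0.2947 ≈ 29.47%


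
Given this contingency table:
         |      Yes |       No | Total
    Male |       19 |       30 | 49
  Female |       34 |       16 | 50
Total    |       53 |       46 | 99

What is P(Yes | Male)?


P(Yes | Male) = 19/(19+30) = 19/49

P(Yes|Male) = 19/49 ≈ 38.78%


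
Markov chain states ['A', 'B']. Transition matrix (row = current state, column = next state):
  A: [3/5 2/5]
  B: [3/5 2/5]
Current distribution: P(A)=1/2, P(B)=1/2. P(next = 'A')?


P(next=A) = Σᵢ P(now=i)×P(i→A)
= 1/2×3/5 + 1/2×3/5
= 3/10 + 3/10 = 3/5

P = 3/5 ≈ 0.6000


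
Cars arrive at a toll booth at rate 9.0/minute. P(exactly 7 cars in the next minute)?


Poisson(λ=9.0): P(X=7) = e^(-λ)×λ^k/k!
= e^(-9.0) × 9.0^7 / 7!
≈ 0.0001234098041 × 4782969 / 5040 ≈ 0.117116

P(X=7) ≈ 0.117116 ≈ 11.71%


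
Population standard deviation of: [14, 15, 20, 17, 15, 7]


Mean = 88/6 = 44/3
  (14-44/3)²=4/9
  (15-44/3)²=1/9
  (20-44/3)²=256/9
  (17-44/3)²=49/9
  (15-44/3)²=1/9
  (7-44/3)²=529/9
Σ(x-μ)² = 280/3
σ² = (280/3)/6 = 140/9

σ = √(140/9) ≈ 3.9441


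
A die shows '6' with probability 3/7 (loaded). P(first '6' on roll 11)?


Geometric: P(X=11) = (1-p)^(k-1)×p = (4/7)^10×3/7 = 3145728/1977326743

P(X=11) = 3145728/1977326743 ≈ 0.16%


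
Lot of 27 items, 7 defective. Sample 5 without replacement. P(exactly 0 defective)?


Hypergeometric: C(7,0)×C(20,5)/C(27,5)
= 1×15504/80730 = 2584/13455

P(X=0) = 2584/13455 ≈ 19.20%


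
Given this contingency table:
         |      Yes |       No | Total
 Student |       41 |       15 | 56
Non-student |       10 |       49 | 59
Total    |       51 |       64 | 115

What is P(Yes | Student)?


P(Yes | Student) = 41/(41+15) = 41/56

P(Yes|Student) = 41/56 ≈ 73.21%


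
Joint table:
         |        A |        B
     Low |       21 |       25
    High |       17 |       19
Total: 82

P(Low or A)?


P(Low∨A) = P(Low) + P(A) - P(Low∧A)
= (46 + 38 - 21)/82 = 63/82

P = 63/82 ≈ 76.83%


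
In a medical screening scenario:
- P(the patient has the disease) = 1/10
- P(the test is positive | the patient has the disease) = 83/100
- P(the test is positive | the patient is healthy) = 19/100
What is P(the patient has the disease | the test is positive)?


Using Bayes' theorem:
P(A|B) = P(B|A)·P(A) / P(B)

P(the test is positive) = 83/100 × 1/10 + 19/100 × 9/10
= 83/1000 + 171/1000 = 127/500

P(the patient has the disease|the test is positive) = (83/1000) / (127/500) = 83/254

P(the patient has the disease|the test is positive) = 83/254 ≈ 32.68%


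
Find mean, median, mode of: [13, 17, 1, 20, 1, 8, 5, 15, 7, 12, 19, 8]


Sorted: [1, 1, 5, 7, 8, 8, 12, 13, 15, 17, 19, 20]
Mean = 126/12 = 21/2
Median = 10
Freq: {13: 1, 17: 1, 1: 2, 20: 1, 8: 2, 5: 1, 15: 1, 7: 1, 12: 1, 19: 1}
Mode: [1, 8]

Mean=21/2, Median=10, Mode=[1, 8]


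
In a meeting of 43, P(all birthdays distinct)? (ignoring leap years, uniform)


P(all different) = Π(365-i)/365 for i=0..42
= (365/365)×(364/365)×...×(323/365)
= 0.076077

P ≈ 0.0761 ≈ 7.61%


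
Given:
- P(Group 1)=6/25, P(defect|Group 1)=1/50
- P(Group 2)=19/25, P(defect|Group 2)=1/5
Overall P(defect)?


P(B) = Σ P(B|Aᵢ)×P(Aᵢ)
  1/50×6/25 = 3/625
  1/5×19/25 = 19/125
Sum = 98/625

P(defect) = 98/625 ≈ 15.68%


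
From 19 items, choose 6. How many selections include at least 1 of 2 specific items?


Complement: C(19,6) - C(17,6) = 27132 - 12376 = 14756

14756


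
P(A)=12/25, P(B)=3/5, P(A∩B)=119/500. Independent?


P(A)×P(B) = 36/125
P(A∩B) = 119/500
Not equal → NOT independent

No, not independent


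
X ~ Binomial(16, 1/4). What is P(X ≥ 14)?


P(X ≥ 14) = Σ P(X=i) for i=14..16
P(X=14) = 135/536870912
P(X=15) = 3/268435456
P(X=16) = 1/4294967296
Sum = 1129/4294967296

P(X ≥ 14) = 1129/4294967296 ≈ 0.00%


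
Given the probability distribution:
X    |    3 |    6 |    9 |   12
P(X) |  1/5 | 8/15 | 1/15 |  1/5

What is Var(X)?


E[X] = 34/5
E[X²] = 276/5
Var(X) = E[X²] - (E[X])² = 276/5 - 1156/25 = 224/25

Var(X) = 224/25 ≈ 8.9600


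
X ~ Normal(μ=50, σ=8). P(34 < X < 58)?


z₁=(34-50)/8=-2.0, z₂=(58-50)/8=1.0
P = Φ(1.0) - Φ(-2.0) = 0.841345 - 0.022750 = 0.818595 ≈ 0.8186

P(34 < X < 58) ≈ 0.8186


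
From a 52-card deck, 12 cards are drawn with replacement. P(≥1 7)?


P(not a 7) = 48/52 = 12/13
P(none in 12 draws) = (12/13)^12 = 8916100448256/23298085122481
P(≥1 7) = 1 - 8916100448256/23298085122481 = 14381984674225/23298085122481

P = 14381984674225/23298085122481 ≈ 61.73%


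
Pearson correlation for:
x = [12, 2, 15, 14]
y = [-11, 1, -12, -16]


n=4, Σx=43, Σy=-38, Σxy=-534, Σx²=569, Σy²=522
r = (4×(-534) - 43×(-38))/√((4×569 - 43²)(4×522 - (-38)²))
= -502/√(427×644) = -502/√274988 ≈ -502/524.3930 ≈ -0.9573

r ≈ -0.9573


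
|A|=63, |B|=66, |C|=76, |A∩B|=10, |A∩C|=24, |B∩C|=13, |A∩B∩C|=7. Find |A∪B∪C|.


|A∪B∪C| = 63+66+76-10-24-13+7 = 165

|A∪B∪C| = 165


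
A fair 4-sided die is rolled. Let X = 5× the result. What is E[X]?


E[die] = (1+4)/2 = 5/2
E[X] = 5 × 5/2 = 25/2

E[X] = 25/2


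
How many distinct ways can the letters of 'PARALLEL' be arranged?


Letters: 8, freq: {'P': 1, 'A': 2, 'R': 1, 'L': 3, 'E': 1}
8!/(1!×2!×1!×3!×1!) = 40320/12 = 3360

3360


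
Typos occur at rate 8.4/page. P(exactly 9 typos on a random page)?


Poisson(λ=8.4): P(X=9) = e^(-λ)×λ^k/k!
= e^(-8.4) × 8.4^9 / 9!
≈ 0.0002248673242 × 208215748.531 / 362880 ≈ 0.129026

P(X=9) ≈ 0.129026 ≈ 12.90%


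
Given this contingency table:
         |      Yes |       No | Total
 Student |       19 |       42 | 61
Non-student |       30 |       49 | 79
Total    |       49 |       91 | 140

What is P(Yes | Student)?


P(Yes | Student) = 19/(19+42) = 19/61

P(Yes|Student) = 19/61 ≈ 31.15%


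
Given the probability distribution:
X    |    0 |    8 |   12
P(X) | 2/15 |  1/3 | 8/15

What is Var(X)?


E[X] = 136/15
E[X²] = 1472/15
Var(X) = E[X²] - (E[X])² = 1472/15 - 18496/225 = 3584/225

Var(X) = 3584/225 ≈ 15.9289


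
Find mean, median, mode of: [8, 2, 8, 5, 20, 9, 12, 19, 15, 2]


Sorted: [2, 2, 5, 8, 8, 9, 12, 15, 19, 20]
Mean = 100/10 = 10
Median = 17/2
Freq: {8: 2, 2: 2, 5: 1, 20: 1, 9: 1, 12: 1, 19: 1, 15: 1}
Mode: [2, 8]

Mean=10, Median=17/2, Mode=[2, 8]


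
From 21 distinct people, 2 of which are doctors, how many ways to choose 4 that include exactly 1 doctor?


Choose 1 of the 2 doctors and 3 of the other 19 people:
C(2,1)×C(19,3) = 2×969 = 1938

1938


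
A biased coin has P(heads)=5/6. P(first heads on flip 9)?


Geometric: P(X=9) = (1-p)^(k-1)×p = (1/6)^8×5/6 = 5/10077696

P(X=9) = 5/10077696 ≈ 0.00%


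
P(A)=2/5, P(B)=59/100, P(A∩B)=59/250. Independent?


P(A)×P(B) = 59/250
P(A∩B) = 59/250
Equal ✓ → Independent

Yes, independent


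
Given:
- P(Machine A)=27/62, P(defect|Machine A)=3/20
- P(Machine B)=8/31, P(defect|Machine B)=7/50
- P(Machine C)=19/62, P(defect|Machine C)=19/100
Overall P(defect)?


P(B) = Σ P(B|Aᵢ)×P(Aᵢ)
  3/20×27/62 = 81/1240
  7/50×8/31 = 28/775
  19/100×19/62 = 361/6200
Sum = 99/620

P(defect) = 99/620 ≈ 15.97%


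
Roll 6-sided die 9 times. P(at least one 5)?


P(no 5)^9 = (5/6)^9 = 1953125/10077696
P(≥1) = 1 - 1953125/10077696 = 8124571/10077696

P = 8124571/10077696 ≈ 80.62%


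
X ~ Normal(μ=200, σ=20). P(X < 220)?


z = (220-200)/20 = 1.0
P(Z < 1.0) = 0.8413

P(X < 220) ≈ 0.8413


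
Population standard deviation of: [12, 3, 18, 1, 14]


Mean = 48/5
  (12-48/5)²=144/25
  (3-48/5)²=1089/25
  (18-48/5)²=1764/25
  (1-48/5)²=1849/25
  (14-48/5)²=484/25
Σ(x-μ)² = 1066/5
σ² = (1066/5)/5 = 1066/25

σ = √(1066/25) ≈ 6.5299


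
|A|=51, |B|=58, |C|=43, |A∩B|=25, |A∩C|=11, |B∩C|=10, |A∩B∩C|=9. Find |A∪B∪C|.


|A∪B∪C| = 51+58+43-25-11-10+9 = 115

|A∪B∪C| = 115


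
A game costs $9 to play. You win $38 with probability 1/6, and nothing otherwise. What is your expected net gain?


E[gain] = (38-9)×1/6 + (-9)×5/6
= 29/6 - 15/2 = -8/3

Expected net gain = $-8/3 ≈ $-2.67


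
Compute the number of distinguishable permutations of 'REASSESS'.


Letters: 8, freq: {'R': 1, 'E': 2, 'A': 1, 'S': 4}
8!/(1!×2!×1!×4!) = 40320/48 = 840

840


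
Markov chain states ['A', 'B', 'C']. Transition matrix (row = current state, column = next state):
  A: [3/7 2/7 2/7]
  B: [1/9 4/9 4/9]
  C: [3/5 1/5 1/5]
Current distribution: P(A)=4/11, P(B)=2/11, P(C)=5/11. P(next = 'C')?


P(next=C) = Σᵢ P(now=i)×P(i→C)
= 4/11×2/7 + 2/11×4/9 + 5/11×1/5
= 8/77 + 8/99 + 1/11 = 191/693

P = 191/693 ≈ 0.2756


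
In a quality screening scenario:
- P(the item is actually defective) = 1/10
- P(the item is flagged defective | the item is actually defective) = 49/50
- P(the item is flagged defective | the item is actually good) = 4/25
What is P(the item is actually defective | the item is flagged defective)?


Using Bayes' theorem:
P(A|B) = P(B|A)·P(A) / P(B)

P(the item is flagged defective) = 49/50 × 1/10 + 4/25 × 9/10
= 49/500 + 18/125 = 121/500

P(the item is actually defective|the item is flagged defective) = (49/500) / (121/500) = 49/121

P(the item is actually defective|the item is flagged defective) = 49/121 ≈ 40.50%


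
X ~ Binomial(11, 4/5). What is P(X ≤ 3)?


P(X ≤ 3) = Σ P(X=i) for i=0..3
P(X=0) = 1/48828125
P(X=1) = 44/48828125
P(X=2) = 176/9765625
P(X=3) = 2112/9765625
Sum = 2297/9765625

P(X ≤ 3) = 2297/9765625 ≈ 0.02%


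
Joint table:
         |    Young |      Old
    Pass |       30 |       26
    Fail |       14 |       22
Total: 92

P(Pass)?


P(Pass) = (30+26)/92 = 56/92 = 14/23

P(Pass) = 14/23 ≈ 60.87%


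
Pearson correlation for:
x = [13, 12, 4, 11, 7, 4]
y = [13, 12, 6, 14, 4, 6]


n=6, Σx=51, Σy=55, Σxy=543, Σx²=515, Σy²=597
r = (6×543 - 51×55)/√((6×515 - 51²)(6×597 - 55²))
= 453/√(489×557) = 453/√272373 ≈ 453/521.8937 ≈ 0.8680

r ≈ 0.8680


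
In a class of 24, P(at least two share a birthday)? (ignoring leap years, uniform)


P(all different) = Π(365-i)/365 for i=0..23
= 0.461656
P(match) = 1 - 0.461656 = 0.538344

P ≈ 0.5383 ≈ 53.83%


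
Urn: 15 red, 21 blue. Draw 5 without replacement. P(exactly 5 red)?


Hypergeometric: C(15,5)×C(21,0)/C(36,5)
= 3003×1/376992 = 13/1632

P(X=5) = 13/1632 ≈ 0.80%


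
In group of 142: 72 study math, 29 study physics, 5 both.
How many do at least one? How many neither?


|A∪B| = 72+29-5 = 96
Neither = 142-96 = 46

At least one: 96; Neither: 46


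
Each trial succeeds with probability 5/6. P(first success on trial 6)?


Geometric: P(X=6) = (1-p)^(k-1)×p = (1/6)^5×5/6 = 5/46656

P(X=6) = 5/46656 ≈ 0.01%


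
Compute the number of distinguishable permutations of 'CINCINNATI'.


Letters: 10, freq: {'C': 2, 'I': 3, 'N': 3, 'A': 1, 'T': 1}
10!/(2!×3!×3!×1!×1!) = 3628800/72 = 50400

50400


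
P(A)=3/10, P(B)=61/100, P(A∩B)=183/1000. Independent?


P(A)×P(B) = 183/1000
P(A∩B) = 183/1000
Equal ✓ → Independent

Yes, independent
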